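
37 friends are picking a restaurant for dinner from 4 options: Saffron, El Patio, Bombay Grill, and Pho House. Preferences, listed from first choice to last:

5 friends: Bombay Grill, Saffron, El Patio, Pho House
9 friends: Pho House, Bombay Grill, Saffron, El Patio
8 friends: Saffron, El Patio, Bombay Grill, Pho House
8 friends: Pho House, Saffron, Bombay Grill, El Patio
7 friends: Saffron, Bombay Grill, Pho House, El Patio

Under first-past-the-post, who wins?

First-place votes: Saffron 15, El Patio 0, Bombay Grill 5, Pho House 17.
Pho House has the most first-place votes.

Pho House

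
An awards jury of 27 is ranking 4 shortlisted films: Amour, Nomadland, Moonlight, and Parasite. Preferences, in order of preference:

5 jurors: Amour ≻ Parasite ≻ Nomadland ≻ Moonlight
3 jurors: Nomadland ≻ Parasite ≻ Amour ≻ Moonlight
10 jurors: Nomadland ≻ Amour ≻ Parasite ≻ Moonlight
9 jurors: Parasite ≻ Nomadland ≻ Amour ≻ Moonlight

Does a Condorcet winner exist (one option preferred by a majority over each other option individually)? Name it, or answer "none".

none

Checking pairwise contests:
Nomadland beats Amour 22–5.
Parasite beats Nomadland 14–13.
Amour beats Moonlight 27–0.
Amour beats Parasite 15–12.
Every option loses at least one head-to-head, so there is no Condorcet winner.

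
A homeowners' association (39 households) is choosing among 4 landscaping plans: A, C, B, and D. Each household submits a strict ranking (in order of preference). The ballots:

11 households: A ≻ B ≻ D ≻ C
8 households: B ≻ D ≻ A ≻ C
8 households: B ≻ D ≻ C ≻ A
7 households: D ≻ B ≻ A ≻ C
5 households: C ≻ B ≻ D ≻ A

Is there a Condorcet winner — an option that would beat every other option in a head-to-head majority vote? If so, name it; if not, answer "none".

B

B vs A: 28–11 for B.
B vs C: 34–5 for B.
B vs D: 32–7 for B.
B beats every other option head-to-head.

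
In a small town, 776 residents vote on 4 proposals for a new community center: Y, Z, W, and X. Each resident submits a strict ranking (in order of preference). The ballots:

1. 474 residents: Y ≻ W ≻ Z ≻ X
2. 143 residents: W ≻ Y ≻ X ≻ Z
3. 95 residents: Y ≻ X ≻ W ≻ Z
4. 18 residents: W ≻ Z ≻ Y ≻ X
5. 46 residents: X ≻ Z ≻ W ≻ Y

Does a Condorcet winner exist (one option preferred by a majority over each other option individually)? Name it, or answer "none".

Y

Y vs Z: 712–64 for Y.
Y vs W: 569–207 for Y.
Y vs X: 730–46 for Y.
Y beats every other option head-to-head.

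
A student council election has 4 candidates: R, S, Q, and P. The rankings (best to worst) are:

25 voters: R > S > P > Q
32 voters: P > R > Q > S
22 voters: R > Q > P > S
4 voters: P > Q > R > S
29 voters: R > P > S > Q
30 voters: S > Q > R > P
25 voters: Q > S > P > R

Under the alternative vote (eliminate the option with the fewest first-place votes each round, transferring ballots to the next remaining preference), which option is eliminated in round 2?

Round 1: R 76, S 30, Q 25, P 36. Eliminate Q.
Round 2: R 76, S 55, P 36. Eliminate P.

P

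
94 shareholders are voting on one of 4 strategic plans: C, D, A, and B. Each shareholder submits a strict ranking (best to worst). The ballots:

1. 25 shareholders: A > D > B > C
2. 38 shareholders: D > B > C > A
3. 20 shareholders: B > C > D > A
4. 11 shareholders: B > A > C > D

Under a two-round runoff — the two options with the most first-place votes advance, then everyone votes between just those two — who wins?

D

Round 1 first-place votes: C 0, D 38, A 25, B 31.
D and B advance.
Runoff: D is preferred to B by 63 voters; B by 31.
D wins the runoff.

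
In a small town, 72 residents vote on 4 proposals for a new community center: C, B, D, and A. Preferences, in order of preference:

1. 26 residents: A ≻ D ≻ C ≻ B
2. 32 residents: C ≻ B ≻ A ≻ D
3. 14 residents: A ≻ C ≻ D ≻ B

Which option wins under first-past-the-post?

A

First-place votes: C 32, B 0, D 0, A 40.
A has the most first-place votes.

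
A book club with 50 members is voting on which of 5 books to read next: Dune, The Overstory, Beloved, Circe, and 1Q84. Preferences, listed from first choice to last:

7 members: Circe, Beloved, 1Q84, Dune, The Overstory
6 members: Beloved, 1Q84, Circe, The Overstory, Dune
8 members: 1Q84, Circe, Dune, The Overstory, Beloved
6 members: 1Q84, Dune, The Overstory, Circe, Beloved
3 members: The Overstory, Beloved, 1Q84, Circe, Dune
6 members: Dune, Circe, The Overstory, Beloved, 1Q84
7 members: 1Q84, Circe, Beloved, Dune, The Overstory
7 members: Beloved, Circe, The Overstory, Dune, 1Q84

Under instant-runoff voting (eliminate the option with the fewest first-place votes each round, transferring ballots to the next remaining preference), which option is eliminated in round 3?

Circe

Round 1: Dune 6, The Overstory 3, Beloved 13, Circe 7, 1Q84 21. Eliminate The Overstory.
Round 2: Dune 6, Beloved 16, Circe 7, 1Q84 21. Eliminate Dune.
Round 3: Beloved 16, Circe 13, 1Q84 21. Eliminate Circe.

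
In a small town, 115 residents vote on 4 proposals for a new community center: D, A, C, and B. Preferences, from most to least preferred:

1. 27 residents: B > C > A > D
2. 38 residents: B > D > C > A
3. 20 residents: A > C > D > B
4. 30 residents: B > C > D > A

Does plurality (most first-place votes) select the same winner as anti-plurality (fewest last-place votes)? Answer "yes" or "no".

no

Plurality — first-place votes: D 0, A 20, C 0, B 95. Winner: B.
Anti-plurality — last-place votes: D 27, A 68, C 0, B 20. Winner: C.
The two methods disagree.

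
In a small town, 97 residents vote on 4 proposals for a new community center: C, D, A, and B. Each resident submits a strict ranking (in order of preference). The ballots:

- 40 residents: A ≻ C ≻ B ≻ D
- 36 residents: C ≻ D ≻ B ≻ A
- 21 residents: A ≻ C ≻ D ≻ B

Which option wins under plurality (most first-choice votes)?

A

First-place votes: C 36, D 0, A 61, B 0.
A has the most first-place votes.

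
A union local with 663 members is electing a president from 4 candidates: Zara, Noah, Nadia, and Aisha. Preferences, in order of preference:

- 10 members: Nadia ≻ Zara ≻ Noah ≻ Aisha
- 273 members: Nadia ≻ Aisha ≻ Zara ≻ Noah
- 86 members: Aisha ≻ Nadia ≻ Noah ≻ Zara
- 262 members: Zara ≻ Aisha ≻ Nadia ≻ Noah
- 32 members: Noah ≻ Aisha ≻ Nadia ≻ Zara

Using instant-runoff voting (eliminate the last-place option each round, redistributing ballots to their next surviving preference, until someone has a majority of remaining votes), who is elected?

Round 1: Zara 262, Noah 32, Nadia 283, Aisha 86. Eliminate Noah.
Round 2: Zara 262, Nadia 283, Aisha 118. Eliminate Aisha.
Round 3: Zara 262, Nadia 401. Nadia has a majority.

Nadia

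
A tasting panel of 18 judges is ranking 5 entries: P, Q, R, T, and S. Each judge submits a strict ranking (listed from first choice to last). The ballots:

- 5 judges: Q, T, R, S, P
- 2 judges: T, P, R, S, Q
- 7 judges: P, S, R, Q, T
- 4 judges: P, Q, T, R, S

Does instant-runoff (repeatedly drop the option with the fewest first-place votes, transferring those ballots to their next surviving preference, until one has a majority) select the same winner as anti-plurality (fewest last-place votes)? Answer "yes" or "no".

Instant-runoff — R1 P 11, Q 5, R 0, T 2, S 0 (P winner). Winner: P.
Anti-plurality — last-place votes: P 5, Q 2, R 0, T 7, S 4. Winner: R.
The two methods disagree.

no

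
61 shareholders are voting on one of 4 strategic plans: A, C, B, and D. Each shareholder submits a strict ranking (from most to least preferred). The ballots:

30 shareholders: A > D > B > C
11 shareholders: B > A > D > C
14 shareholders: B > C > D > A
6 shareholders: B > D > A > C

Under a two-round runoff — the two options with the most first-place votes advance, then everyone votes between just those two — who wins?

B

Round 1 first-place votes: A 30, C 0, B 31, D 0.
B and A advance.
Runoff: B is preferred to A by 31 voters; A by 30.
B wins the runoff.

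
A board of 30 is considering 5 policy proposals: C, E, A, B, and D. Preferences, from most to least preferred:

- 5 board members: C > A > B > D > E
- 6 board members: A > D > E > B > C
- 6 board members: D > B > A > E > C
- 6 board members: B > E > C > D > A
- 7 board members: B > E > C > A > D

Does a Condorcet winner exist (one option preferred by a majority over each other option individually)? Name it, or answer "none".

B vs C: 25–5 for B.
B vs E: 24–6 for B.
B vs A: 19–11 for B.
B vs D: 18–12 for B.
B beats every other option head-to-head.

B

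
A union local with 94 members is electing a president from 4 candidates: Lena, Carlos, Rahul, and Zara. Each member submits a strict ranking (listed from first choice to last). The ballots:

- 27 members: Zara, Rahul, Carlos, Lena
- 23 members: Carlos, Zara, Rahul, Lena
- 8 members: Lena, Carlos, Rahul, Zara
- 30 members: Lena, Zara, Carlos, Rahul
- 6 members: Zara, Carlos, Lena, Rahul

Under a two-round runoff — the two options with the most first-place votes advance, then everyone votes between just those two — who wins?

Zara

Round 1 first-place votes: Lena 38, Carlos 23, Rahul 0, Zara 33.
Lena and Zara advance.
Runoff: Lena is preferred to Zara by 38 voters; Zara by 56.
Zara wins the runoff.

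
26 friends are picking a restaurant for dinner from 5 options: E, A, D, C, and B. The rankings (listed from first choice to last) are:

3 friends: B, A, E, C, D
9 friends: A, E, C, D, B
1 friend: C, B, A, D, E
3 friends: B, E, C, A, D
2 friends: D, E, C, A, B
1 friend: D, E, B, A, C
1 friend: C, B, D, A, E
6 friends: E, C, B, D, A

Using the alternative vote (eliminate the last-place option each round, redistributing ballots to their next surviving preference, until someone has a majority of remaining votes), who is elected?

A

Round 1: E 6, A 9, D 3, C 2, B 6. Eliminate C.
Round 2: E 6, A 9, D 3, B 8. Eliminate D.
Round 3: E 9, A 9, B 8. Eliminate B.
Round 4: E 12, A 14. A has a majority.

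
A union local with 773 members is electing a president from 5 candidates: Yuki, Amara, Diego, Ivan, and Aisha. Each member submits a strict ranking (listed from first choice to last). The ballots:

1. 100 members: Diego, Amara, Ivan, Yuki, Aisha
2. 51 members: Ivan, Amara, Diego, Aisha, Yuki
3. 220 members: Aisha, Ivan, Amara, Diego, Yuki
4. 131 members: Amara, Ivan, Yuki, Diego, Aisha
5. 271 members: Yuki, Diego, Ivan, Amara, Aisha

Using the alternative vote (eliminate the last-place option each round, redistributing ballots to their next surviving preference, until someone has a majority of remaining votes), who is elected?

Amara

Round 1: Yuki 271, Amara 131, Diego 100, Ivan 51, Aisha 220. Eliminate Ivan.
Round 2: Yuki 271, Amara 182, Diego 100, Aisha 220. Eliminate Diego.
Round 3: Yuki 271, Amara 282, Aisha 220. Eliminate Aisha.
Round 4: Yuki 271, Amara 502. Amara has a majority.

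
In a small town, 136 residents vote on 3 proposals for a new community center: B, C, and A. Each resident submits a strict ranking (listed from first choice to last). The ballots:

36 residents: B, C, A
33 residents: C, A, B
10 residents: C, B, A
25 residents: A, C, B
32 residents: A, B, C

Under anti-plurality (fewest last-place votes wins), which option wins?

C

Last-place votes: B 58, C 32, A 46.
C is ranked last by the fewest voters, so C wins.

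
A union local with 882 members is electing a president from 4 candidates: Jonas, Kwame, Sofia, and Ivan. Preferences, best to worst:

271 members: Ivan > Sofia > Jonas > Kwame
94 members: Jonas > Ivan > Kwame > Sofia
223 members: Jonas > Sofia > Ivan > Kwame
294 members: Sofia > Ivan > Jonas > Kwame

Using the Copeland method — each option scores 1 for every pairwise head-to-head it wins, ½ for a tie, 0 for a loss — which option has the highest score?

Jonas: beats Kwame; loses to Sofia and Ivan → score 1.
Kwame: loses to Jonas, Sofia, and Ivan → score 0.
Sofia: beats Jonas, Kwame, and Ivan → score 3.
Ivan: beats Jonas and Kwame; loses to Sofia → score 2.
Sofia has the best pairwise record.

Sofia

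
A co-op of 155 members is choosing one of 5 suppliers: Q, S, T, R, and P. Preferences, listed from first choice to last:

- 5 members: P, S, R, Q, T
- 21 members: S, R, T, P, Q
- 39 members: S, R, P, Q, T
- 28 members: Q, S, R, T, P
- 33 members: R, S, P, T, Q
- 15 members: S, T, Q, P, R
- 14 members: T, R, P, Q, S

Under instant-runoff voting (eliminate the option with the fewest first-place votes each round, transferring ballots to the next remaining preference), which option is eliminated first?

P

Round 1: Q 28, S 75, T 14, R 33, P 5. Eliminate P.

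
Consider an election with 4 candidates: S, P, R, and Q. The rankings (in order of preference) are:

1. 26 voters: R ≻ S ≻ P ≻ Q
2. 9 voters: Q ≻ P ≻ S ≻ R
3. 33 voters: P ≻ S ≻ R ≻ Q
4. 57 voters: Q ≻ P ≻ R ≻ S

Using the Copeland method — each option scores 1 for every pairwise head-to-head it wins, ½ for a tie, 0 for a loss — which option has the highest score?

S: loses to P, R, and Q → score 0.
P: beats S and R; loses to Q → score 2.
R: beats S; loses to P and Q → score 1.
Q: beats S, P, and R → score 3.
Q has the best pairwise record.

Q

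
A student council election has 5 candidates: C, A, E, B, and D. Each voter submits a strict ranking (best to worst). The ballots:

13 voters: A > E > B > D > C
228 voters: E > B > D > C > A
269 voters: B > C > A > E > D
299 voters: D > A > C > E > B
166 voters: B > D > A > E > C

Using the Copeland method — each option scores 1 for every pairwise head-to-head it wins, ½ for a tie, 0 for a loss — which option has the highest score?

C: beats A and E; loses to B and D → score 2.
A: beats E; loses to C, B, and D → score 1.
E: beats B and D; loses to C and A → score 2.
B: beats C, A, and D; loses to E → score 3.
D: beats C and A; loses to E and B → score 2.
B has the best pairwise record.

B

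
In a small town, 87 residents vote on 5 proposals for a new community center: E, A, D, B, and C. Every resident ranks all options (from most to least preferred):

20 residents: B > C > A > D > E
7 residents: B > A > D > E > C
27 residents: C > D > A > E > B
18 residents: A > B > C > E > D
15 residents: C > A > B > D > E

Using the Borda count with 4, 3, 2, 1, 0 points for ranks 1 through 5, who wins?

C

E: 20·0 + 7·1 + 27·1 + 18·1 + 15·0 = 52
A: 20·2 + 7·3 + 27·2 + 18·4 + 15·3 = 232
D: 20·1 + 7·2 + 27·3 + 18·0 + 15·1 = 130
B: 20·4 + 7·4 + 27·0 + 18·3 + 15·2 = 192
C: 20·3 + 7·0 + 27·4 + 18·2 + 15·4 = 264
C has the highest Borda score (264).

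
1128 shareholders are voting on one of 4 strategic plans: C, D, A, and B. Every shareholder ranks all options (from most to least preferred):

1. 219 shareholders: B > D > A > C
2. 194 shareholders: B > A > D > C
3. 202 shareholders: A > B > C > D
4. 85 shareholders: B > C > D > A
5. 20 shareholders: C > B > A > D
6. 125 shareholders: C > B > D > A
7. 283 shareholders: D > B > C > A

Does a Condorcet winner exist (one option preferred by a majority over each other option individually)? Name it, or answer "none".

B

B vs C: 983–145 for B.
B vs D: 845–283 for B.
B vs A: 926–202 for B.
B beats every other option head-to-head.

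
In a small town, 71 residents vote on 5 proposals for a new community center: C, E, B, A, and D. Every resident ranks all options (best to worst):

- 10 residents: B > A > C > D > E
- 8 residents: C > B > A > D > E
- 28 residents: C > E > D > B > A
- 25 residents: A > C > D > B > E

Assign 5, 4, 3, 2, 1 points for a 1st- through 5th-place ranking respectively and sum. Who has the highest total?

C: 10·3 + 8·5 + 28·5 + 25·4 = 310
E: 10·1 + 8·1 + 28·4 + 25·1 = 155
B: 10·5 + 8·4 + 28·2 + 25·2 = 188
A: 10·4 + 8·3 + 28·1 + 25·5 = 217
D: 10·2 + 8·2 + 28·3 + 25·3 = 195
C has the highest Borda score (310).

C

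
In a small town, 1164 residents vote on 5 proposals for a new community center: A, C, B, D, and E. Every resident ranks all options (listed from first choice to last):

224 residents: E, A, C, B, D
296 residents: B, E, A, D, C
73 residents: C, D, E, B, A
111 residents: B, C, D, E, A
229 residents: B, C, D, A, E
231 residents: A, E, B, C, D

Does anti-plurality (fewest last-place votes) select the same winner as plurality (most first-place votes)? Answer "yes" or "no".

Anti-plurality — last-place votes: A 184, C 296, B 0, D 455, E 229. Winner: B.
Plurality — first-place votes: A 231, C 73, B 636, D 0, E 224. Winner: B.
The two methods agree.

yes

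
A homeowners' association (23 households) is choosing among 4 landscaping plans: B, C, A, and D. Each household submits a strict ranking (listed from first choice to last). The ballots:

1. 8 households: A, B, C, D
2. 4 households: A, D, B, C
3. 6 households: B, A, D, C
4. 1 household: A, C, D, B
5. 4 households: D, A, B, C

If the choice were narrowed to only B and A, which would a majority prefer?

Voters preferring B to A: 6; preferring A to B: 17.
A wins the head-to-head.

A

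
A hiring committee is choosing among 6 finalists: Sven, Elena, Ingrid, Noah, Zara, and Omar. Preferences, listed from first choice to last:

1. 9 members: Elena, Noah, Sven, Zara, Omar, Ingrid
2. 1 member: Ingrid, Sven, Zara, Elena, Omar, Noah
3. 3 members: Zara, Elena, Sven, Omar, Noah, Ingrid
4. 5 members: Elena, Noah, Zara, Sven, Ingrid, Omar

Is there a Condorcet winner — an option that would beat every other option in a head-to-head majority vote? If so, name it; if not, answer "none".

Elena vs Sven: 17–1 for Elena.
Elena vs Ingrid: 17–1 for Elena.
Elena vs Noah: 18–0 for Elena.
Elena vs Zara: 14–4 for Elena.
Elena vs Omar: 18–0 for Elena.
Elena beats every other option head-to-head.

Elena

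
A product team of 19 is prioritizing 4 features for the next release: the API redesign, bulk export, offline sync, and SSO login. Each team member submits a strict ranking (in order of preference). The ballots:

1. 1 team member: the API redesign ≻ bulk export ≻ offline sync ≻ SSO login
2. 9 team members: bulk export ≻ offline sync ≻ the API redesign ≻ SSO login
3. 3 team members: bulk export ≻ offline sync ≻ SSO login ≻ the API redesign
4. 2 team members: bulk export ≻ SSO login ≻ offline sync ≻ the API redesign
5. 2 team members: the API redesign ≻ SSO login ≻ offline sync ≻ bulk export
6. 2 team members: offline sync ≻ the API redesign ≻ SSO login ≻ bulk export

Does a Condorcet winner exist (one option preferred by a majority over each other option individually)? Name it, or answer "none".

bulk export

bulk export vs the API redesign: 14–5 for bulk export.
bulk export vs offline sync: 15–4 for bulk export.
bulk export vs SSO login: 15–4 for bulk export.
bulk export beats every other option head-to-head.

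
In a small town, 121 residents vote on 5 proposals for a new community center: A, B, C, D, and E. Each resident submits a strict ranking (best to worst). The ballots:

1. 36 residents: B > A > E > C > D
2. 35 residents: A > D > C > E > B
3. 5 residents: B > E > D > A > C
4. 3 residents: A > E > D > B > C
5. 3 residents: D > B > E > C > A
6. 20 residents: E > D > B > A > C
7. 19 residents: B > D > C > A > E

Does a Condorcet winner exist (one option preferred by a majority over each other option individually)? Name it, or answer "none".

Checking pairwise contests:
B beats A 83–38.
D beats B 61–60.
A beats C 99–22.
A beats D 74–47.
A beats E 93–28.
Every option loses at least one head-to-head, so there is no Condorcet winner.

none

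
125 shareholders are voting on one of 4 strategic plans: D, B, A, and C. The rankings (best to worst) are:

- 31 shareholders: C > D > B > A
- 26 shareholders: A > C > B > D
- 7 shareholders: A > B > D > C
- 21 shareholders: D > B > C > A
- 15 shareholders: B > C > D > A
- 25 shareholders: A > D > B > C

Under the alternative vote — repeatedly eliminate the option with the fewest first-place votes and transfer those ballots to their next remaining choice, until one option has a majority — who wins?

Round 1: D 21, B 15, A 58, C 31. Eliminate B.
Round 2: D 21, A 58, C 46. Eliminate D.
Round 3: A 58, C 67. C has a majority.

C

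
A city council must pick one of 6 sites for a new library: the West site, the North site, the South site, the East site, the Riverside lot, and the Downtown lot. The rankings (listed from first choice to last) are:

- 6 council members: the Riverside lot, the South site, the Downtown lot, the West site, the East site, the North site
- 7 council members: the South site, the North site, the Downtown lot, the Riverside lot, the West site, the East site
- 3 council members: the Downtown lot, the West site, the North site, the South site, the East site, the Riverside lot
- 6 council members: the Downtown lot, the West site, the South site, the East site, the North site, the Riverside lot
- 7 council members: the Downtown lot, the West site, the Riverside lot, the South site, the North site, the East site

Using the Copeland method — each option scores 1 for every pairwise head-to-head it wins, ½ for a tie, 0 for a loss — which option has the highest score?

the West site: beats the North site, the South site, the East site, and the Riverside lot; loses to the Downtown lot → score 4.
the North site: beats the East site and the Riverside lot; loses to the West site, the South site, and the Downtown lot → score 2.
the South site: beats the North site, the East site, and the Riverside lot; loses to the West site and the Downtown lot → score 3.
the East site: loses to the West site, the North site, the South site, the Riverside lot, and the Downtown lot → score 0.
the Riverside lot: beats the East site; loses to the West site, the North site, the South site, and the Downtown lot → score 1.
the Downtown lot: beats the West site, the North site, the South site, the East site, and the Riverside lot → score 5.
the Downtown lot has the best pairwise record.

the Downtown lot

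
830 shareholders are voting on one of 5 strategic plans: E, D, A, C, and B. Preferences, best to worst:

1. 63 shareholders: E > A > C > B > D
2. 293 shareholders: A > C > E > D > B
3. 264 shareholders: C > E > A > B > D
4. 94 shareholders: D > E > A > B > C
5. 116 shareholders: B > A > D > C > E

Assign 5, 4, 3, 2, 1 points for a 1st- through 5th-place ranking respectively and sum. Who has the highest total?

E: 63·5 + 293·3 + 264·4 + 94·4 + 116·1 = 2742
D: 63·1 + 293·2 + 264·1 + 94·5 + 116·3 = 1731
A: 63·4 + 293·5 + 264·3 + 94·3 + 116·4 = 3255
C: 63·3 + 293·4 + 264·5 + 94·1 + 116·2 = 3007
B: 63·2 + 293·1 + 264·2 + 94·2 + 116·5 = 1715
A has the highest Borda score (3255).

A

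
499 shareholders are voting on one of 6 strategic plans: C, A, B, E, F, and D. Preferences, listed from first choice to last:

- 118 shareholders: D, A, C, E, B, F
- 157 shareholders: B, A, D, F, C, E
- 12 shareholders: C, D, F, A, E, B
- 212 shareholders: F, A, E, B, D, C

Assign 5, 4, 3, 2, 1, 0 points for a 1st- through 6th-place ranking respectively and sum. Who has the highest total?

C: 118·3 + 157·1 + 12·5 + 212·0 = 571
A: 118·4 + 157·4 + 12·2 + 212·4 = 1972
B: 118·1 + 157·5 + 12·0 + 212·2 = 1327
E: 118·2 + 157·0 + 12·1 + 212·3 = 884
F: 118·0 + 157·2 + 12·3 + 212·5 = 1410
D: 118·5 + 157·3 + 12·4 + 212·1 = 1321
A has the highest Borda score (1972).

A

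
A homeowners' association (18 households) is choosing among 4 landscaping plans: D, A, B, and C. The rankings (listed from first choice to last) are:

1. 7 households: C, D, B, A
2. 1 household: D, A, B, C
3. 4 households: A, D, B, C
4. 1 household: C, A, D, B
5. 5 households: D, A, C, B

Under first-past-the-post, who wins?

First-place votes: D 6, A 4, B 0, C 8.
C has the most first-place votes.

C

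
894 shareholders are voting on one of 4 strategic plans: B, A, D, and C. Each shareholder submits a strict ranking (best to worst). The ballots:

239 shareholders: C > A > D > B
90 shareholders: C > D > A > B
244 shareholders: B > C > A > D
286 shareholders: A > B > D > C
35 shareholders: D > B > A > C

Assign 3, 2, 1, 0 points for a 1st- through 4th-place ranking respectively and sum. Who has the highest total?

A

B: 239·0 + 90·0 + 244·3 + 286·2 + 35·2 = 1374
A: 239·2 + 90·1 + 244·1 + 286·3 + 35·1 = 1705
D: 239·1 + 90·2 + 244·0 + 286·1 + 35·3 = 810
C: 239·3 + 90·3 + 244·2 + 286·0 + 35·0 = 1475
A has the highest Borda score (1705).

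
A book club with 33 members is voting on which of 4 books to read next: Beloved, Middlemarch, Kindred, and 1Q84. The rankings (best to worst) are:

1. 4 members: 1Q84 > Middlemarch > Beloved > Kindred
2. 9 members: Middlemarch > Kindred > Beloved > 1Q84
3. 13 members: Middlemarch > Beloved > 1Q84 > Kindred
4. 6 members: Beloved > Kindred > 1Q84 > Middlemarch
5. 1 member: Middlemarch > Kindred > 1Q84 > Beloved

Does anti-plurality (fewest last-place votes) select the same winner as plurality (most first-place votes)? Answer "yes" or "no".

Anti-plurality — last-place votes: Beloved 1, Middlemarch 6, Kindred 17, 1Q84 9. Winner: Beloved.
Plurality — first-place votes: Beloved 6, Middlemarch 23, Kindred 0, 1Q84 4. Winner: Middlemarch.
The two methods disagree.

no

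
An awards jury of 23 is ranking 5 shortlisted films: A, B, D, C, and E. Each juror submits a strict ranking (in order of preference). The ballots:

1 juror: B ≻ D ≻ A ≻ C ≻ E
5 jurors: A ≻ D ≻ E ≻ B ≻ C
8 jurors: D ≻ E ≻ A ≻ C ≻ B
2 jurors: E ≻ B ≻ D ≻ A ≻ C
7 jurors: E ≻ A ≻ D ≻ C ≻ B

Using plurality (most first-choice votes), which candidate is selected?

E

First-place votes: A 5, B 1, D 8, C 0, E 9.
E has the most first-place votes.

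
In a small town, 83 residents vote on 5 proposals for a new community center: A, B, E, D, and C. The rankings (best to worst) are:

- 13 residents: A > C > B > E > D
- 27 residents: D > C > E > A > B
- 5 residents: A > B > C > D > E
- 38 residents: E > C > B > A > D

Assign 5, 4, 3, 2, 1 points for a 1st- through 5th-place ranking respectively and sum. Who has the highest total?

C

A: 13·5 + 27·2 + 5·5 + 38·2 = 220
B: 13·3 + 27·1 + 5·4 + 38·3 = 200
E: 13·2 + 27·3 + 5·1 + 38·5 = 302
D: 13·1 + 27·5 + 5·2 + 38·1 = 196
C: 13·4 + 27·4 + 5·3 + 38·4 = 327
C has the highest Borda score (327).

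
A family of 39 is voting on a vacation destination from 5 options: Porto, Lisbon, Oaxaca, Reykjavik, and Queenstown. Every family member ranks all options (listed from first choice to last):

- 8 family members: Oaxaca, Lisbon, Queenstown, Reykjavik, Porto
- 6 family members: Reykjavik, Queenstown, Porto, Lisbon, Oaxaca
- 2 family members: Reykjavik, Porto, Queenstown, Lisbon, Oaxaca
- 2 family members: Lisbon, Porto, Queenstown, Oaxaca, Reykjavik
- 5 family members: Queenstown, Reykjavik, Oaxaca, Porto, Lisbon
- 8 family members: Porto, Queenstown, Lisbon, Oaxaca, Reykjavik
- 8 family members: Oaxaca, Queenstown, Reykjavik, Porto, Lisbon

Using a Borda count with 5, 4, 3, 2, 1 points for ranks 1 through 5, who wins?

Porto: 8·1 + 6·3 + 2·4 + 2·4 + 5·2 + 8·5 + 8·2 = 108
Lisbon: 8·4 + 6·2 + 2·2 + 2·5 + 5·1 + 8·3 + 8·1 = 95
Oaxaca: 8·5 + 6·1 + 2·1 + 2·2 + 5·3 + 8·2 + 8·5 = 123
Reykjavik: 8·2 + 6·5 + 2·5 + 2·1 + 5·4 + 8·1 + 8·3 = 110
Queenstown: 8·3 + 6·4 + 2·3 + 2·3 + 5·5 + 8·4 + 8·4 = 149
Queenstown has the highest Borda score (149).

Queenstown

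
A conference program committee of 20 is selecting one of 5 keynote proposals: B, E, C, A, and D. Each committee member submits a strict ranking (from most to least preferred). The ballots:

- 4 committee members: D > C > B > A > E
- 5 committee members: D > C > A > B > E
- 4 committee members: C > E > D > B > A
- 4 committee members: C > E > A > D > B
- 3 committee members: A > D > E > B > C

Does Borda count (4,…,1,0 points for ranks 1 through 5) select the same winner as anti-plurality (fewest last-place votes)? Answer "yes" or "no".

no

Borda — scores: B 20, E 30, C 59, A 34, D 57. Winner: C.
Anti-plurality — last-place votes: B 4, E 9, C 3, A 4, D 0. Winner: D.
The two methods disagree.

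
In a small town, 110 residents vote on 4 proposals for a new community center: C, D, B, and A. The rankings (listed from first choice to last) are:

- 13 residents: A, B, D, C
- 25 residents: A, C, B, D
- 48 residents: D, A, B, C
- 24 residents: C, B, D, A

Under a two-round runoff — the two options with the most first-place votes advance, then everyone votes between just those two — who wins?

Round 1 first-place votes: C 24, D 48, B 0, A 38.
D and A advance.
Runoff: D is preferred to A by 72 voters; A by 38.
D wins the runoff.

D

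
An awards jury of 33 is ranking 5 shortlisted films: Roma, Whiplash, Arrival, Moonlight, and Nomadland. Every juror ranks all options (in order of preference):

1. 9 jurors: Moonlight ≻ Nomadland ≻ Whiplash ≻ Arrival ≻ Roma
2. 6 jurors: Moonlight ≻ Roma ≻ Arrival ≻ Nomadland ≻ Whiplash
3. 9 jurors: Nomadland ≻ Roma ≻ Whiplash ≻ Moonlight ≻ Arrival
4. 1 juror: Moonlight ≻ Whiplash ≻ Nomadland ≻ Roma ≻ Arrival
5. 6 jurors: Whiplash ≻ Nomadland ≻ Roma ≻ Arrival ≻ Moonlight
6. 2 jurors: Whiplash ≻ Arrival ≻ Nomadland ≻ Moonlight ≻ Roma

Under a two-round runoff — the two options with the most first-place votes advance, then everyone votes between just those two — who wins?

Nomadland

Round 1 first-place votes: Roma 0, Whiplash 8, Arrival 0, Moonlight 16, Nomadland 9.
Moonlight and Nomadland advance.
Runoff: Moonlight is preferred to Nomadland by 16 voters; Nomadland by 17.
Nomadland wins the runoff.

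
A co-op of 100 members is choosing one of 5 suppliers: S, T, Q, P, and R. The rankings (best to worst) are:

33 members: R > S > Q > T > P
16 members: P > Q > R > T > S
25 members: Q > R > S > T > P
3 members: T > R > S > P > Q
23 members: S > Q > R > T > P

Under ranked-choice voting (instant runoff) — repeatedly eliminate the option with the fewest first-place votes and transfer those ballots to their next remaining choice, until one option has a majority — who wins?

Round 1: S 23, T 3, Q 25, P 16, R 33. Eliminate T.
Round 2: S 23, Q 25, P 16, R 36. Eliminate P.
Round 3: S 23, Q 41, R 36. Eliminate S.
Round 4: Q 64, R 36. Q has a majority.

Q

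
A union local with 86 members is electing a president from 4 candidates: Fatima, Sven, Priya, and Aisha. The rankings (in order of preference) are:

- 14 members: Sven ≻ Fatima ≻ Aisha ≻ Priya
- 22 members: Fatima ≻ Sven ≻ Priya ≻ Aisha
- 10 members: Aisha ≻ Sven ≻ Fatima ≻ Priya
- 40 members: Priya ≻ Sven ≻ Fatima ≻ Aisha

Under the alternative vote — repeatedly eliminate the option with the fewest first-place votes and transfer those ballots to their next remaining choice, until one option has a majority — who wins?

Round 1: Fatima 22, Sven 14, Priya 40, Aisha 10. Eliminate Aisha.
Round 2: Fatima 22, Sven 24, Priya 40. Eliminate Fatima.
Round 3: Sven 46, Priya 40. Sven has a majority.

Sven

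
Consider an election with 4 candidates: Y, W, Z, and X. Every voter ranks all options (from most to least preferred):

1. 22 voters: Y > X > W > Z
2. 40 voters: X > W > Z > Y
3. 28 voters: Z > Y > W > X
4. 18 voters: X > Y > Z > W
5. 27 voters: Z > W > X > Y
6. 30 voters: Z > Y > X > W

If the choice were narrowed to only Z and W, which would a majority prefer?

Voters preferring Z to W: 103; preferring W to Z: 62.
Z wins the head-to-head.

Z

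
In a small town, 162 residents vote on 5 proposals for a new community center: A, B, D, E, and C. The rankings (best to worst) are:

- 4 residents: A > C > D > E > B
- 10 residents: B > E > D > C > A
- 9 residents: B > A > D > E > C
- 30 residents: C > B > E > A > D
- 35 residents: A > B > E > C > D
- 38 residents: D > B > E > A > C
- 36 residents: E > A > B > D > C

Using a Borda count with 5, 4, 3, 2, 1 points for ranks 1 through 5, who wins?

A: 4·5 + 10·1 + 9·4 + 30·2 + 35·5 + 38·2 + 36·4 = 521
B: 4·1 + 10·5 + 9·5 + 30·4 + 35·4 + 38·4 + 36·3 = 619
D: 4·3 + 10·3 + 9·3 + 30·1 + 35·1 + 38·5 + 36·2 = 396
E: 4·2 + 10·4 + 9·2 + 30·3 + 35·3 + 38·3 + 36·5 = 555
C: 4·4 + 10·2 + 9·1 + 30·5 + 35·2 + 38·1 + 36·1 = 339
B has the highest Borda score (619).

B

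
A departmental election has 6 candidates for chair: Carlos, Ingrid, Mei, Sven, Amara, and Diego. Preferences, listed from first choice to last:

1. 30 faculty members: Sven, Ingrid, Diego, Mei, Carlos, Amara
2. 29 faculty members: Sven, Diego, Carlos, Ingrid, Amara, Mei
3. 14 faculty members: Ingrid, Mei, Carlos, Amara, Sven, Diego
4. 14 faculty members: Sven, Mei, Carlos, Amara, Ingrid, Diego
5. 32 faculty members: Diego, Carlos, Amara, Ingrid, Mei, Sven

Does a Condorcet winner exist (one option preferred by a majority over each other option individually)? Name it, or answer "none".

Sven

Sven vs Carlos: 73–46 for Sven.
Sven vs Ingrid: 73–46 for Sven.
Sven vs Mei: 73–46 for Sven.
Sven vs Amara: 73–46 for Sven.
Sven vs Diego: 87–32 for Sven.
Sven beats every other option head-to-head.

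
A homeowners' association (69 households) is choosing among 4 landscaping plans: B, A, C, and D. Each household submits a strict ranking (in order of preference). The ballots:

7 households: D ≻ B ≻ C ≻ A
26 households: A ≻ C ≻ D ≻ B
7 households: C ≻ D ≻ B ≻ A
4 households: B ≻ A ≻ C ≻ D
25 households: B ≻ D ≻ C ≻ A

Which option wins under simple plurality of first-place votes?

B

First-place votes: B 29, A 26, C 7, D 7.
B has the most first-place votes.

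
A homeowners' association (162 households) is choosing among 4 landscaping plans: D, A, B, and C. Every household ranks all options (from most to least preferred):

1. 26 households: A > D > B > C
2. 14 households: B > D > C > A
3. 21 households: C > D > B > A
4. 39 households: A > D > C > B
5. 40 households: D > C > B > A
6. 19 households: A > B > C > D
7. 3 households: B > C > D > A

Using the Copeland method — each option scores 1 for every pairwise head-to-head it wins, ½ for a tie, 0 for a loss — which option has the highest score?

A

D: beats B and C; loses to A → score 2.
A: beats D, B, and C → score 3.
B: loses to D, A, and C → score 0.
C: beats B; loses to D and A → score 1.
A has the best pairwise record.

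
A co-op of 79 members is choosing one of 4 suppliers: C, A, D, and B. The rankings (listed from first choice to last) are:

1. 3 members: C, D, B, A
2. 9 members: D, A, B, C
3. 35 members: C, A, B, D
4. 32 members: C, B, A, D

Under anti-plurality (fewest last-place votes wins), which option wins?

B

Last-place votes: C 9, A 3, D 67, B 0.
B is ranked last by the fewest voters, so B wins.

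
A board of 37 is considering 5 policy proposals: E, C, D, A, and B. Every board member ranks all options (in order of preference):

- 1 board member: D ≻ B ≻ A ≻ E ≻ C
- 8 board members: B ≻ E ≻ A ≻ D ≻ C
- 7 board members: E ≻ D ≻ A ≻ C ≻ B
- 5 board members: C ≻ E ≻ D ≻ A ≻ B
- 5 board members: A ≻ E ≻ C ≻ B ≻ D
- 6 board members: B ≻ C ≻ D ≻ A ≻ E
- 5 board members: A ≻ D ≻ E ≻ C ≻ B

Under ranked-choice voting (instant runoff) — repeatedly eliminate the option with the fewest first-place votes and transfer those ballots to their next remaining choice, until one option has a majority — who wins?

E

Round 1: E 7, C 5, D 1, A 10, B 14. Eliminate D.
Round 2: E 7, C 5, A 10, B 15. Eliminate C.
Round 3: E 12, A 10, B 15. Eliminate A.
Round 4: E 22, B 15. E has a majority.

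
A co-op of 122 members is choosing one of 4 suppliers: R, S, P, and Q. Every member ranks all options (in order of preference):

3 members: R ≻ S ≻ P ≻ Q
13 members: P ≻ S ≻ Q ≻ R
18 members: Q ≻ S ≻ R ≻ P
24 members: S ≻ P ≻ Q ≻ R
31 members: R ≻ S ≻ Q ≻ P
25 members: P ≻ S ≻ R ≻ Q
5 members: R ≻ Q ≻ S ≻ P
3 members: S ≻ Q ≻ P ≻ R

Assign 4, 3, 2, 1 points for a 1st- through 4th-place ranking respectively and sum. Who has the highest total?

S

R: 3·4 + 13·1 + 18·2 + 24·1 + 31·4 + 25·2 + 5·4 + 3·1 = 282
S: 3·3 + 13·3 + 18·3 + 24·4 + 31·3 + 25·3 + 5·2 + 3·4 = 388
P: 3·2 + 13·4 + 18·1 + 24·3 + 31·1 + 25·4 + 5·1 + 3·2 = 290
Q: 3·1 + 13·2 + 18·4 + 24·2 + 31·2 + 25·1 + 5·3 + 3·3 = 260
S has the highest Borda score (388).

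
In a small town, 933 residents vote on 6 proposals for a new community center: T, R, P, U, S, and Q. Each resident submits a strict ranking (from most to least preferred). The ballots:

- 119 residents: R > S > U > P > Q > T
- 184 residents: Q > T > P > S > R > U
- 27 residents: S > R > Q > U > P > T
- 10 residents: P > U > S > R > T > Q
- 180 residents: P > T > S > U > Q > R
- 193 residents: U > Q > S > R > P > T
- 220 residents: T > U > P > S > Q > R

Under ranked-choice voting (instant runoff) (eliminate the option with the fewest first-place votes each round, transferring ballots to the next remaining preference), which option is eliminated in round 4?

Round 1: T 220, R 119, P 190, U 193, S 27, Q 184. Eliminate S.
Round 2: T 220, R 146, P 190, U 193, Q 184. Eliminate R.
Round 3: T 220, P 190, U 312, Q 211. Eliminate P.
Round 4: T 400, U 322, Q 211. Eliminate Q.

Q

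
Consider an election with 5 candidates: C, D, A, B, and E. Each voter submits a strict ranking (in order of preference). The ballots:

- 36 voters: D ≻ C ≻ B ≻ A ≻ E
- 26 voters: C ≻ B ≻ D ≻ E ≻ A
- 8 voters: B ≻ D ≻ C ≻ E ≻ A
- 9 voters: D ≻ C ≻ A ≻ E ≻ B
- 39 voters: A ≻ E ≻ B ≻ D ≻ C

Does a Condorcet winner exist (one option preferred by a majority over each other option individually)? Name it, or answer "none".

Checking pairwise contests:
D beats C 92–26.
B beats D 73–45.
C beats A 79–39.
C beats B 71–47.
C beats E 79–39.
Every option loses at least one head-to-head, so there is no Condorcet winner.

none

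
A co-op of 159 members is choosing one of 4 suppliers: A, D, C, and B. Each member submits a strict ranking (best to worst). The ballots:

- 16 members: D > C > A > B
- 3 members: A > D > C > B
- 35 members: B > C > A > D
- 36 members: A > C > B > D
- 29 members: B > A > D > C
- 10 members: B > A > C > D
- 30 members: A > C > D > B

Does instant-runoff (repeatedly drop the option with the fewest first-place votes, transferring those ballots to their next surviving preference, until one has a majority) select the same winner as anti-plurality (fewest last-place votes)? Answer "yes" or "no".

yes

Instant-runoff — R1 A 69, D 16, C 0, B 74 (C out); R2 A 69, D 16, B 74 (D out); R3 A 85, B 74 (A winner). Winner: A.
Anti-plurality — last-place votes: A 0, D 81, C 29, B 49. Winner: A.
The two methods agree.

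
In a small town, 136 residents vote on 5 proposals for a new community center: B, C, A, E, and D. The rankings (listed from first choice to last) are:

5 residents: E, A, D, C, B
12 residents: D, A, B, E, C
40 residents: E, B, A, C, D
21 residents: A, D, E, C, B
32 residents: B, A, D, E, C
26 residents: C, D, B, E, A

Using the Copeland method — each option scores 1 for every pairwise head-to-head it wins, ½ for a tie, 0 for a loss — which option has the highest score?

B: beats C, A, E, and D → score 4.
C: loses to B, A, E, and D → score 0.
A: beats C and D; loses to B and E → score 2.
E: beats C and A; loses to B and D → score 2.
D: beats C and E; loses to B and A → score 2.
B has the best pairwise record.

B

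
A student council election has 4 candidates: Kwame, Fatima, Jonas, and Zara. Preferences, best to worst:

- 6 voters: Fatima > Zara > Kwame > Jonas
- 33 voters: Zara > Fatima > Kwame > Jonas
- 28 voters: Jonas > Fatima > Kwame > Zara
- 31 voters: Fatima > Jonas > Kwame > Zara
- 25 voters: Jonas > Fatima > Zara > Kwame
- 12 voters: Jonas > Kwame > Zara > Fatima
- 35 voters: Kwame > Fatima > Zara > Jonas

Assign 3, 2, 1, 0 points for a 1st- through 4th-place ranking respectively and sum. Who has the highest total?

Kwame: 6·1 + 33·1 + 28·1 + 31·1 + 25·0 + 12·2 + 35·3 = 227
Fatima: 6·3 + 33·2 + 28·2 + 31·3 + 25·2 + 12·0 + 35·2 = 353
Jonas: 6·0 + 33·0 + 28·3 + 31·2 + 25·3 + 12·3 + 35·0 = 257
Zara: 6·2 + 33·3 + 28·0 + 31·0 + 25·1 + 12·1 + 35·1 = 183
Fatima has the highest Borda score (353).

Fatima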